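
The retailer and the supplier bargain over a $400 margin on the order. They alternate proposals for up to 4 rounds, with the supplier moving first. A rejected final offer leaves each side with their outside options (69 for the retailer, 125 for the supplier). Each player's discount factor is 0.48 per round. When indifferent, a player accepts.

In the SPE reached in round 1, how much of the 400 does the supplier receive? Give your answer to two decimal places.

269.75

Round 4 (the retailer proposes): the supplier gets 125 if talks fail, so the retailer offers 125 and keeps 275.
Round 3 (the supplier proposes): the retailer can get 275 next round, worth 0.48 × 275 = 132 now. The supplier offers 132 and keeps 400 − 132 = 268.
Round 2 (the retailer proposes): the supplier can get 268 next round, worth 0.48 × 268 = 128.64 now; the retailer offers that and keeps 271.36.
Round 1 (the supplier proposes): the retailer can get 271.36 next round, worth 0.48 × 271.36 = 130.2528 now, so the supplier offers 130.2528, keeping 269.7472.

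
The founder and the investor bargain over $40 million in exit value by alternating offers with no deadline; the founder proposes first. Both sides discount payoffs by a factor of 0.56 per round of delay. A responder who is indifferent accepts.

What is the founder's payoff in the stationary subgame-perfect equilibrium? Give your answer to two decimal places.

In a stationary SPE each proposer offers the other exactly their discounted continuation value.
If the founder keeps x when proposing and the investor keeps y when proposing, then x = 40 − 0.56y and y = 40 − 0.56x.
Solving: x = 40(1 − 0.56) / (1 − 0.56·0.56) = 17.6 / 0.6864 ≈ 25.6410.
The investor gets 40 − 25.6410 ≈ 14.3590.

25.64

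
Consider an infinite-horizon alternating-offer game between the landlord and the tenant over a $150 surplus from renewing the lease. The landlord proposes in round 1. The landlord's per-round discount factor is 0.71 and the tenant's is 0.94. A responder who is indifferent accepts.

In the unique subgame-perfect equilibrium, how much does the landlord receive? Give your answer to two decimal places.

Let x be the landlord's share when the landlord proposes and y be the tenant's share when the tenant proposes.
The tenant accepts iff offered ≥ 0.94·y, so x = 150 − 0.94y. Symmetrically y = 150 − 0.71x.
Substituting: x = 150 − 0.94(150 − 0.71x), giving x(1 − 0.71·0.94) = 150(1 − 0.94).
So x = 150 × 0.06 / 0.3326 ≈ 27.0595, and the tenant receives 150 − x ≈ 122.9405.

27.06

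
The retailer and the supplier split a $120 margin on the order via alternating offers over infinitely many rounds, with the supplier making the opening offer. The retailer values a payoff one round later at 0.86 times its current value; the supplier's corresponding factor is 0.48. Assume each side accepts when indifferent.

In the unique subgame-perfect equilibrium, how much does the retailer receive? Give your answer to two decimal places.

91.39

Let x be the supplier's share when the supplier proposes and y be the retailer's share when the retailer proposes.
The retailer accepts iff offered ≥ 0.86·y, so x = 120 − 0.86y. Symmetrically y = 120 − 0.48x.
Substituting: x = 120 − 0.86(120 − 0.48x), giving x(1 − 0.48·0.86) = 120(1 − 0.86).
So x = 120 × 0.14 / 0.5872 ≈ 28.6104, and the retailer receives 120 − x ≈ 91.3896.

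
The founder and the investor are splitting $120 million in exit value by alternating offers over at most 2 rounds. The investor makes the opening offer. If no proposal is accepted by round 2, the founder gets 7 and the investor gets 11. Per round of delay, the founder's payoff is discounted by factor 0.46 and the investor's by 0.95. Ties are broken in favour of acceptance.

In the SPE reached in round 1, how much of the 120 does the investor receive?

Solve by backward induction from round 2.
Round 2 (the founder proposes): the investor gets 11 if talks fail, so the founder offers 11 and keeps 109.
Round 1 (the investor proposes): the founder can get 109 next round, worth 0.46 × 109 = 50.14 now. The investor offers 50.14 and keeps 120 − 50.14 = 69.86.

69.86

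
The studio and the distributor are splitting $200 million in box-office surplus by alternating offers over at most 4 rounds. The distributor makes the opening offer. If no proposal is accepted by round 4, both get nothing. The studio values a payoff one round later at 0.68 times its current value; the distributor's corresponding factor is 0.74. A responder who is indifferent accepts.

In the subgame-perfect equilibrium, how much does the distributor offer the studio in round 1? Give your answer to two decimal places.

103.80

Round 4 (the studio proposes): rejection yields 0 for the distributor; the studio offers 0 and keeps 200.
Round 3 (the distributor proposes): the studio can get 200 next round, worth 0.68 × 200 = 136 now, so the distributor offers 136, keeping 64.
Round 2 (the studio proposes): the distributor can get 64 next round, worth 0.74 × 64 = 47.36 now. The studio offers 47.36 and keeps 200 − 47.36 = 152.64.
Round 1 (the distributor proposes): the studio can get 152.64 next round, worth 0.68 × 152.64 = 103.7952 now, so the distributor offers 103.7952, keeping 96.2048.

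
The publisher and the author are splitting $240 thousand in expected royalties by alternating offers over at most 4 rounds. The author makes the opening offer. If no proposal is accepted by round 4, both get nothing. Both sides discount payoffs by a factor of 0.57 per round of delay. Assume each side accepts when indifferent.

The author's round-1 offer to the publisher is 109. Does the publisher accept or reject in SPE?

Round 4 (the publisher proposes): the author will accept anything ≥ 0, so the publisher offers 0 and keeps 240.
Round 3 (the author proposes): the publisher can get 240 next round, worth 0.57 × 240 = 136.8 now. The author offers 136.8 and keeps 240 − 136.8 = 103.2.
Round 2 (the publisher proposes): the author can get 103.2 next round, worth 0.57 × 103.2 = 58.824 now, so the publisher offers 58.824, keeping 181.176.
So by rejecting in round 1, the publisher gets 181.176 next round, worth 0.57 × 181.176 = 103.27032 now.
Offer 109 ≥ 103.27032, so the publisher accepts.

Accept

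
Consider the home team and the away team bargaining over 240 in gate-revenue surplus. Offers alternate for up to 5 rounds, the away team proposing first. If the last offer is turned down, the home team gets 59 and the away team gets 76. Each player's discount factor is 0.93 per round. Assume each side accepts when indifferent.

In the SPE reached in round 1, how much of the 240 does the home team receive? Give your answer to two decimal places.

Work backward from the last round.
Round 5 (the away team proposes): the home team gets 59 if talks fail, so the away team offers 59 and keeps 181.
Round 4 (the home team proposes): the away team can get 181 next round, worth 0.93 × 181 = 168.33 now. The home team offers 168.33 and keeps 240 − 168.33 = 71.67.
Round 3 (the away team proposes): the home team can get 71.67 next round, worth 0.93 × 71.67 = 66.6531 now, so the away team offers 66.6531, keeping 173.3469.
Round 2 (the home team proposes): the away team can get 173.3469 next round, worth 0.93 × 173.3469 = 161.212617 now. The home team offers 161.212617 and keeps 240 − 161.212617 = 78.787383.
Round 1 (the away team proposes): the home team can get 78.787383 next round, worth 0.93 × 78.787383 = 73.27226619 now; the away team offers that and keeps 166.72773381.

73.27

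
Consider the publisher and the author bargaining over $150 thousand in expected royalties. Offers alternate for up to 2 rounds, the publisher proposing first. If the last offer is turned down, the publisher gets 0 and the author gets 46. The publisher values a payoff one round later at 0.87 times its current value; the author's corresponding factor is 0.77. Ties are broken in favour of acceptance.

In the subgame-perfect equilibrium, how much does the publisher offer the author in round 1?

115.5

Round 2 (the author proposes): the publisher will accept anything ≥ 0, so the author offers 0 and keeps 150.
Round 1 (the publisher proposes): the author can get 150 next round, worth 0.77 × 150 = 115.5 now; the publisher offers that and keeps 34.5.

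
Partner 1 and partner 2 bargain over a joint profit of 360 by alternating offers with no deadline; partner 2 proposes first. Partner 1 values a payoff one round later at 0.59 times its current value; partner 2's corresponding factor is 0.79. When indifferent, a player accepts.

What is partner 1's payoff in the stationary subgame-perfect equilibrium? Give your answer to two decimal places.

When partner 2 proposes, partner 1 accepts any offer worth at least 0.59 times what partner 1 would get by proposing next round; and vice versa.
This gives x = 360 − 0.59y and y = 360 − 0.79x, where x and y are each side's share when it proposes.
Hence (1 − 0.59·0.79)x = 360(1 − 0.59), i.e. 0.5339·x = 147.6.
x ≈ 276.4563; partner 1's share is 360 − x ≈ 83.5437.

83.54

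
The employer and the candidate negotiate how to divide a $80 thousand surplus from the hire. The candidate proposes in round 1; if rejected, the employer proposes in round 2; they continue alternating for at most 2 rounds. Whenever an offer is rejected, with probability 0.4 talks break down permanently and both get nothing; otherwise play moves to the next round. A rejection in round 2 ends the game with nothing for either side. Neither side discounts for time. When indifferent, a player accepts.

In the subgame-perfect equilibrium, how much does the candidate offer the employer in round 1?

By backward induction:
Round 2 (the employer proposes): the candidate will accept anything ≥ 0, so the employer offers 0 and keeps 80.
Round 1 (the candidate proposes): rejecting gives the employer an expected 0.6 × 80 = 48; the candidate offers that and keeps 32.

48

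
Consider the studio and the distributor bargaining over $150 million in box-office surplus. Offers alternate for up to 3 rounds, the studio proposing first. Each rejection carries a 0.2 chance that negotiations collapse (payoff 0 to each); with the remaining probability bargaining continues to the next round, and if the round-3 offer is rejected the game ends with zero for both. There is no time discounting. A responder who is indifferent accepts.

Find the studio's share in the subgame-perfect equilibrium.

126

Round 3 (the studio proposes): the distributor will accept anything ≥ 0, so the studio offers 0 and keeps 150.
Round 2 (the distributor proposes): rejecting gives the studio an expected 0.8 × 150 = 120; the distributor offers that and keeps 30.
Round 1 (the studio proposes): rejecting gives the distributor an expected 0.8 × 30 = 24; the studio offers that and keeps 126.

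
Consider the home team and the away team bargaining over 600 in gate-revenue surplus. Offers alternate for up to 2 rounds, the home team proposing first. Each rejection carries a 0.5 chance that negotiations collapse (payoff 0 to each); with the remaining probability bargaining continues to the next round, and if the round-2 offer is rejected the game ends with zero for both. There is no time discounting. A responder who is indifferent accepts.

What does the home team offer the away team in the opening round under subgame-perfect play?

Round 2 (the away team proposes): the home team will accept anything ≥ 0, so the away team offers 0 and keeps 600.
Round 1 (the home team proposes): rejecting gives the away team an expected 0.5 × 600 = 300, so the home team offers 300, keeping 300.

300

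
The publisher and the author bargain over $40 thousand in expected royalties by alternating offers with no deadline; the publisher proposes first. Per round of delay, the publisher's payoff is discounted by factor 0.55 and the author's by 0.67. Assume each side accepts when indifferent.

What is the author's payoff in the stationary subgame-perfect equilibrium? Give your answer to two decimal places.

When the publisher proposes, the author accepts any offer worth at least 0.67 times what the author would get by proposing next round; and vice versa.
This gives x = 40 − 0.67y and y = 40 − 0.55x, where x and y are each side's share when it proposes.
Hence (1 − 0.67·0.55)x = 40(1 − 0.67), i.e. 0.6315·x = 13.2.
x ≈ 20.9026; the author's share is 40 − x ≈ 19.0974.

19.10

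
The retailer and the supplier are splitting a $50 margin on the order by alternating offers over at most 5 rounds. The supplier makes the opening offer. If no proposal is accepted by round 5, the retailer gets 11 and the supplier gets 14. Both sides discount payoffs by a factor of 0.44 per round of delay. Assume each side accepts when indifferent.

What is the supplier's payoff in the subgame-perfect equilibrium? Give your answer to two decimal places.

Round 5 (the supplier proposes): the retailer gets 11 if talks fail, so the supplier offers 11 and keeps 39.
Round 4 (the retailer proposes): the supplier can get 39 next round, worth 0.44 × 39 = 17.16 now. The retailer offers 17.16 and keeps 50 − 17.16 = 32.84.
Round 3 (the supplier proposes): the retailer can get 32.84 next round, worth 0.44 × 32.84 = 14.4496 now, so the supplier offers 14.4496, keeping 35.5504.
Round 2 (the retailer proposes): the supplier can get 35.5504 next round, worth 0.44 × 35.5504 = 15.642176 now. The retailer offers 15.642176 and keeps 50 − 15.642176 = 34.357824.
Round 1 (the supplier proposes): the retailer can get 34.357824 next round, worth 0.44 × 34.357824 = 15.11744256 now, so the supplier offers 15.11744256, keeping 34.88255744.

34.88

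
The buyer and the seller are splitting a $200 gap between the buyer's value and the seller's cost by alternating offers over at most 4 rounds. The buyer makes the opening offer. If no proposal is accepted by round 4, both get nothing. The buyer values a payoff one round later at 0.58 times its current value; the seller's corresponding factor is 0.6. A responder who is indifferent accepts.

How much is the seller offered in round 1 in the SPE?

Work backward from the last round.
Round 4 (the seller proposes): rejection yields 0 for the buyer; the seller offers 0 and keeps 200.
Round 3 (the buyer proposes): the seller can get 200 next round, worth 0.6 × 200 = 120 now; the buyer offers that and keeps 80.
Round 2 (the seller proposes): the buyer can get 80 next round, worth 0.58 × 80 = 46.4 now; the seller offers that and keeps 153.6.
Round 1 (the buyer proposes): the seller can get 153.6 next round, worth 0.6 × 153.6 = 92.16 now. The buyer offers 92.16 and keeps 200 − 92.16 = 107.84.

92.16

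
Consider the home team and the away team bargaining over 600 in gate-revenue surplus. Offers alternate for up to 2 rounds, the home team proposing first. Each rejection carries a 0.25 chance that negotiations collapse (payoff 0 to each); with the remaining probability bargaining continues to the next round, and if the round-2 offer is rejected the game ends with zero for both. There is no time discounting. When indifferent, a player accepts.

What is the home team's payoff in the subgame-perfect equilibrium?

Round 2 (the away team proposes): the home team will accept anything ≥ 0, so the away team offers 0 and keeps 600.
Round 1 (the home team proposes): rejecting gives the away team an expected 0.75 × 600 = 450; the home team offers that and keeps 150.

150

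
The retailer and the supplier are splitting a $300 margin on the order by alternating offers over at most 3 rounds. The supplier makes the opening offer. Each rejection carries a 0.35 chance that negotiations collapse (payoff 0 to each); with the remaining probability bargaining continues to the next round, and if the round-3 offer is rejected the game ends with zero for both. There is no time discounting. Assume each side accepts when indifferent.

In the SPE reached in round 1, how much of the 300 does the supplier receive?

Round 3 (the supplier proposes): rejection yields 0 for the retailer; the supplier offers 0 and keeps 300.
Round 2 (the retailer proposes): rejecting gives the supplier an expected 0.65 × 300 = 195; the retailer offers that and keeps 105.
Round 1 (the supplier proposes): rejecting gives the retailer an expected 0.65 × 105 = 68.25. The supplier offers 68.25 and keeps 300 − 68.25 = 231.75.

231.75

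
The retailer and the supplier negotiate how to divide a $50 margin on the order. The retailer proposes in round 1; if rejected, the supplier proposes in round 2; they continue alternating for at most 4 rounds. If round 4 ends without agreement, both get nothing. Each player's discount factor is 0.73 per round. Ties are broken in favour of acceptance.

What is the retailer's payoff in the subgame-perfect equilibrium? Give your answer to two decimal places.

Round 4 (the supplier proposes): the retailer will accept anything ≥ 0, so the supplier offers 0 and keeps 50.
Round 3 (the retailer proposes): the supplier can get 50 next round, worth 0.73 × 50 = 36.5 now; the retailer offers that and keeps 13.5.
Round 2 (the supplier proposes): the retailer can get 13.5 next round, worth 0.73 × 13.5 = 9.855 now, so the supplier offers 9.855, keeping 40.145.
Round 1 (the retailer proposes): the supplier can get 40.145 next round, worth 0.73 × 40.145 = 29.30585 now; the retailer offers that and keeps 20.69415.

20.69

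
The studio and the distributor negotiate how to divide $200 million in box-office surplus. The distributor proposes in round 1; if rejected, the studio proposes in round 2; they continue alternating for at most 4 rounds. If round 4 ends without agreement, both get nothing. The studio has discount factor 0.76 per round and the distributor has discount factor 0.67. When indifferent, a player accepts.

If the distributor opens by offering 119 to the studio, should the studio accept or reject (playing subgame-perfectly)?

Work out the studio's continuation value if the offer is rejected.
Round 4 (the studio proposes): the distributor will accept anything ≥ 0, so the studio offers 0 and keeps 200.
Round 3 (the distributor proposes): the studio can get 200 next round, worth 0.76 × 200 = 152 now; the distributor offers that and keeps 48.
Round 2 (the studio proposes): the distributor can get 48 next round, worth 0.67 × 48 = 32.16 now; the studio offers that and keeps 167.84.
So by rejecting in round 1, the studio gets 167.84 next round, worth 0.76 × 167.84 = 127.5584 now.
Offer 119 < 127.5584, so the studio rejects.

Reject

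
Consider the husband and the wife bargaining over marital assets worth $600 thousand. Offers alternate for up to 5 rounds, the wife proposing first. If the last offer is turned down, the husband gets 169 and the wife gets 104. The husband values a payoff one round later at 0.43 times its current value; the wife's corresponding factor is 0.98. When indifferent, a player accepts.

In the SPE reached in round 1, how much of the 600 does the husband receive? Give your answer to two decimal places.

37.35

Round 5 (the wife proposes): the husband gets 169 if talks fail, so the wife offers 169 and keeps 431.
Round 4 (the husband proposes): the wife can get 431 next round, worth 0.98 × 431 = 422.38 now; the husband offers that and keeps 177.62.
Round 3 (the wife proposes): the husband can get 177.62 next round, worth 0.43 × 177.62 = 76.3766 now. The wife offers 76.3766 and keeps 600 − 76.3766 = 523.6234.
Round 2 (the husband proposes): the wife can get 523.6234 next round, worth 0.98 × 523.6234 = 513.150932 now, so the husband offers 513.150932, keeping 86.849068.
Round 1 (the wife proposes): the husband can get 86.849068 next round, worth 0.43 × 86.849068 = 37.34509924 now; the wife offers that and keeps 562.65490076.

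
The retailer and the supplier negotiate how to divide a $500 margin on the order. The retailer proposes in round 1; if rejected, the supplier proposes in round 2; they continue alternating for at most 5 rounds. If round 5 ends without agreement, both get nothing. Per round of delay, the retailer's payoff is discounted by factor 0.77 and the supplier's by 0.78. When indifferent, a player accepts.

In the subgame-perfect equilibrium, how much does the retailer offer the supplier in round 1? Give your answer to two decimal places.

Round 5 (the retailer proposes): the supplier will accept anything ≥ 0, so the retailer offers 0 and keeps 500.
Round 4 (the supplier proposes): the retailer can get 500 next round, worth 0.77 × 500 = 385 now; the supplier offers that and keeps 115.
Round 3 (the retailer proposes): the supplier can get 115 next round, worth 0.78 × 115 = 89.7 now, so the retailer offers 89.7, keeping 410.3.
Round 2 (the supplier proposes): the retailer can get 410.3 next round, worth 0.77 × 410.3 = 315.931 now; the supplier offers that and keeps 184.069.
Round 1 (the retailer proposes): the supplier can get 184.069 next round, worth 0.78 × 184.069 = 143.57382 now, so the retailer offers 143.57382, keeping 356.42618.

143.57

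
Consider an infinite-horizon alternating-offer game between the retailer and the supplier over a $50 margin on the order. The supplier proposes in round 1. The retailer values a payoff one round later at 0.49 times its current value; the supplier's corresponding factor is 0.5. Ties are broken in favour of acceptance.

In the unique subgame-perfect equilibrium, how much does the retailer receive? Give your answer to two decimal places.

In a stationary SPE each proposer offers the other exactly their discounted continuation value.
If the supplier keeps x when proposing and the retailer keeps y when proposing, then x = 50 − 0.49y and y = 50 − 0.5x.
Solving: x = 50(1 − 0.49) / (1 − 0.5·0.49) = 25.5 / 0.755 ≈ 33.7748.
The retailer gets 50 − 33.7748 ≈ 16.2252.

16.23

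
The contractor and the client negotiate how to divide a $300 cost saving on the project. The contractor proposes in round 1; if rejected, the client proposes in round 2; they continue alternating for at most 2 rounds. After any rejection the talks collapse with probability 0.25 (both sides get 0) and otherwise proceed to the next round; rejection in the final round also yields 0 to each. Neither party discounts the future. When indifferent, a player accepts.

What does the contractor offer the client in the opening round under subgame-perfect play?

225

By backward induction:
Round 2 (the client proposes): the contractor will accept anything ≥ 0, so the client offers 0 and keeps 300.
Round 1 (the contractor proposes): rejecting gives the client an expected 0.75 × 300 = 225. The contractor offers 225 and keeps 300 − 225 = 75.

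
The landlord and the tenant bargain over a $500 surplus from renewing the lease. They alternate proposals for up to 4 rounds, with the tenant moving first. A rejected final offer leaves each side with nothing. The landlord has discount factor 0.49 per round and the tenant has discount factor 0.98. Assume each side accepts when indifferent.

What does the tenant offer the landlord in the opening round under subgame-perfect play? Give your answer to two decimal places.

122.55

Round 4 (the landlord proposes): the tenant will accept anything ≥ 0, so the landlord offers 0 and keeps 500.
Round 3 (the tenant proposes): the landlord can get 500 next round, worth 0.49 × 500 = 245 now; the tenant offers that and keeps 255.
Round 2 (the landlord proposes): the tenant can get 255 next round, worth 0.98 × 255 = 249.9 now. The landlord offers 249.9 and keeps 500 − 249.9 = 250.1.
Round 1 (the tenant proposes): the landlord can get 250.1 next round, worth 0.49 × 250.1 = 122.549 now; the tenant offers that and keeps 377.451.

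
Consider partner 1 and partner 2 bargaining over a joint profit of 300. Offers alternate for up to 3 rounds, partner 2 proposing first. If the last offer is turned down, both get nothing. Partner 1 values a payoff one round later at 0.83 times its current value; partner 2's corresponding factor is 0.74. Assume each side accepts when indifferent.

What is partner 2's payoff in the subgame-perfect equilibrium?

Round 3 (partner 2 proposes): rejection yields 0 for partner 1; partner 2 offers 0 and keeps 300.
Round 2 (partner 1 proposes): partner 2 can get 300 next round, worth 0.74 × 300 = 222 now. Partner 1 offers 222 and keeps 300 − 222 = 78.
Round 1 (partner 2 proposes): partner 1 can get 78 next round, worth 0.83 × 78 = 64.74 now; partner 2 offers that and keeps 235.26.

235.26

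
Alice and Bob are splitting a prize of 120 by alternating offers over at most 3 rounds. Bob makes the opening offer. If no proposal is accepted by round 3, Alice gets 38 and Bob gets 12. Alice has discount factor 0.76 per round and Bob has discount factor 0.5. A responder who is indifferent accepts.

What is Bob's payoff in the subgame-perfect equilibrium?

Round 3 (Bob proposes): Alice gets 38 if talks fail, so Bob offers 38 and keeps 82.
Round 2 (Alice proposes): Bob can get 82 next round, worth 0.5 × 82 = 41 now. Alice offers 41 and keeps 120 − 41 = 79.
Round 1 (Bob proposes): Alice can get 79 next round, worth 0.76 × 79 = 60.04 now. Bob offers 60.04 and keeps 120 − 60.04 = 59.96.

59.96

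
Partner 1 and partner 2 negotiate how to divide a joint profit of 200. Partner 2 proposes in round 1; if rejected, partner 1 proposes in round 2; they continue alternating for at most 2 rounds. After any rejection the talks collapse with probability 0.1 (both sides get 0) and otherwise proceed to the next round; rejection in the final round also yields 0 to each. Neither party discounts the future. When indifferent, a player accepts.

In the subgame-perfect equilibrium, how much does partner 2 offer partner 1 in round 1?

By backward induction:
Round 2 (partner 1 proposes): rejection yields 0 for partner 2; partner 1 offers 0 and keeps 200.
Round 1 (partner 2 proposes): rejecting gives partner 1 an expected 0.9 × 200 = 180. Partner 2 offers 180 and keeps 200 − 180 = 20.

180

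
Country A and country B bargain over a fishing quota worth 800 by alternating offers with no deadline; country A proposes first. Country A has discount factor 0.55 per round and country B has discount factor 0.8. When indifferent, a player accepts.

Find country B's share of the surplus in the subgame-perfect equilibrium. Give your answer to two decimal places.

Let x be country A's share when country A proposes and y be country B's share when country B proposes.
Country B accepts iff offered ≥ 0.8·y, so x = 800 − 0.8y. Symmetrically y = 800 − 0.55x.
Substituting: x = 800 − 0.8(800 − 0.55x), giving x(1 − 0.55·0.8) = 800(1 − 0.8).
So x = 800 × 0.2 / 0.56 ≈ 285.7143, and country B receives 800 − x ≈ 514.2857.

514.29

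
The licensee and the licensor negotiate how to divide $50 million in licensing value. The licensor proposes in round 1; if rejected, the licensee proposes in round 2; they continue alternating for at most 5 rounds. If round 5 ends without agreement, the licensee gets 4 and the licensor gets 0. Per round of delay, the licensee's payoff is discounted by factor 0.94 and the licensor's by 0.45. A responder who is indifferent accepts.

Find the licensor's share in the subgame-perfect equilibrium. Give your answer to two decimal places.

12.50

Round 5 (the licensor proposes): the licensee gets 4 if talks fail, so the licensor offers 4 and keeps 46.
Round 4 (the licensee proposes): the licensor can get 46 next round, worth 0.45 × 46 = 20.7 now; the licensee offers that and keeps 29.3.
Round 3 (the licensor proposes): the licensee can get 29.3 next round, worth 0.94 × 29.3 = 27.542 now, so the licensor offers 27.542, keeping 22.458.
Round 2 (the licensee proposes): the licensor can get 22.458 next round, worth 0.45 × 22.458 = 10.1061 now; the licensee offers that and keeps 39.8939.
Round 1 (the licensor proposes): the licensee can get 39.8939 next round, worth 0.94 × 39.8939 = 37.500266 now. The licensor offers 37.500266 and keeps 50 − 37.500266 = 12.499734.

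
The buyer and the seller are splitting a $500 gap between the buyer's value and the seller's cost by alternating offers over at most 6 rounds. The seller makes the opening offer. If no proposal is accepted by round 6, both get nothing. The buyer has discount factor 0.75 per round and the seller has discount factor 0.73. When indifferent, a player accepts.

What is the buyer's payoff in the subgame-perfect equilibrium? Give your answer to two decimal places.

Work backward from the last round.
Round 6 (the buyer proposes): the seller will accept anything ≥ 0, so the buyer offers 0 and keeps 500.
Round 5 (the seller proposes): the buyer can get 500 next round, worth 0.75 × 500 = 375 now. The seller offers 375 and keeps 500 − 375 = 125.
Round 4 (the buyer proposes): the seller can get 125 next round, worth 0.73 × 125 = 91.25 now. The buyer offers 91.25 and keeps 500 − 91.25 = 408.75.
Round 3 (the seller proposes): the buyer can get 408.75 next round, worth 0.75 × 408.75 = 306.5625 now; the seller offers that and keeps 193.4375.
Round 2 (the buyer proposes): the seller can get 193.4375 next round, worth 0.73 × 193.4375 = 141.209375 now. The buyer offers 141.209375 and keeps 500 − 141.209375 = 358.790625.
Round 1 (the seller proposes): the buyer can get 358.790625 next round, worth 0.75 × 358.790625 = 269.09296875 now. The seller offers 269.09296875 and keeps 500 − 269.09296875 = 230.90703125.

269.09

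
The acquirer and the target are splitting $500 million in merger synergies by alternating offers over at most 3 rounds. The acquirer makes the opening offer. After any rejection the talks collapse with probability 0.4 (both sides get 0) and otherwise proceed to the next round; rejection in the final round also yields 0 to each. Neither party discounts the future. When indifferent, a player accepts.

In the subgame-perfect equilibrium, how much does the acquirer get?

Round 3 (the acquirer proposes): the target will accept anything ≥ 0, so the acquirer offers 0 and keeps 500.
Round 2 (the target proposes): rejecting gives the acquirer an expected 0.6 × 500 = 300. The target offers 300 and keeps 500 − 300 = 200.
Round 1 (the acquirer proposes): rejecting gives the target an expected 0.6 × 200 = 120. The acquirer offers 120 and keeps 500 − 120 = 380.

380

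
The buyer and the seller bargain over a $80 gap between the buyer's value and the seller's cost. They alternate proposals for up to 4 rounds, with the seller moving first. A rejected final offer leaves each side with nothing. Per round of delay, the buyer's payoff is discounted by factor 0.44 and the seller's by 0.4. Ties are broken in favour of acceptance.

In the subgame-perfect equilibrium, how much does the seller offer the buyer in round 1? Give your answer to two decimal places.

27.32

Solve by backward induction from round 4.
Round 4 (the buyer proposes): rejection yields 0 for the seller; the buyer offers 0 and keeps 80.
Round 3 (the seller proposes): the buyer can get 80 next round, worth 0.44 × 80 = 35.2 now, so the seller offers 35.2, keeping 44.8.
Round 2 (the buyer proposes): the seller can get 44.8 next round, worth 0.4 × 44.8 = 17.92 now, so the buyer offers 17.92, keeping 62.08.
Round 1 (the seller proposes): the buyer can get 62.08 next round, worth 0.44 × 62.08 = 27.3152 now; the seller offers that and keeps 52.6848.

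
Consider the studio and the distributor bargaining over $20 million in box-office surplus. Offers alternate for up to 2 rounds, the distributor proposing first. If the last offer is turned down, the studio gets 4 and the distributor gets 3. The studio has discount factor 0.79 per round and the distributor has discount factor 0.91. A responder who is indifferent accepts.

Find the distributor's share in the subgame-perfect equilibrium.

Round 2 (the studio proposes): the distributor gets 3 if talks fail, so the studio offers 3 and keeps 17.
Round 1 (the distributor proposes): the studio can get 17 next round, worth 0.79 × 17 = 13.43 now; the distributor offers that and keeps 6.57.

6.57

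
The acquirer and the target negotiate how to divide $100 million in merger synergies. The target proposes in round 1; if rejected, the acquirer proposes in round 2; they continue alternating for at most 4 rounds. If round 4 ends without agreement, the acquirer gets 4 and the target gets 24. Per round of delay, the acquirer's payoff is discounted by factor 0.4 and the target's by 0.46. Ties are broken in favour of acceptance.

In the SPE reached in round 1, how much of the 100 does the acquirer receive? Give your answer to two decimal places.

Solve by backward induction from round 4.
Round 4 (the acquirer proposes): the target gets 24 if talks fail, so the acquirer offers 24 and keeps 76.
Round 3 (the target proposes): the acquirer can get 76 next round, worth 0.4 × 76 = 30.4 now; the target offers that and keeps 69.6.
Round 2 (the acquirer proposes): the target can get 69.6 next round, worth 0.46 × 69.6 = 32.016 now; the acquirer offers that and keeps 67.984.
Round 1 (the target proposes): the acquirer can get 67.984 next round, worth 0.4 × 67.984 = 27.1936 now; the target offers that and keeps 72.8064.

27.19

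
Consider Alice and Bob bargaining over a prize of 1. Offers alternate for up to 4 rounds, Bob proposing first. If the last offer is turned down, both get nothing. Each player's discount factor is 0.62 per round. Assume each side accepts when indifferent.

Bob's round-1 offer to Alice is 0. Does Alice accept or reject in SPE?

Work out Alice's continuation value if the offer is rejected.
Round 4 (Alice proposes): Bob will accept anything ≥ 0, so Alice offers 0 and keeps 1.
Round 3 (Bob proposes): Alice can get 1 next round, worth 0.62 × 1 = 0.62 now, so Bob offers 0.62, keeping 0.38.
Round 2 (Alice proposes): Bob can get 0.38 next round, worth 0.62 × 0.38 = 0.2356 now, so Alice offers 0.2356, keeping 0.7644.
So by rejecting in round 1, Alice gets 0.7644 next round, worth 0.62 × 0.7644 = 0.473928 now.
Offer 0 < 0.473928, so Alice rejects.

Reject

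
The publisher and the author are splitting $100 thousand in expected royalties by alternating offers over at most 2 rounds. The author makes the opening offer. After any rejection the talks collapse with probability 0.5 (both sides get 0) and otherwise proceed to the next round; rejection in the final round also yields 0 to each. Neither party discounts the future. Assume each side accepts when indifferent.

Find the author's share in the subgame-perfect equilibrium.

By backward induction:
Round 2 (the publisher proposes): the author will accept anything ≥ 0, so the publisher offers 0 and keeps 100.
Round 1 (the author proposes): rejecting gives the publisher an expected 0.5 × 100 = 50; the author offers that and keeps 50.

50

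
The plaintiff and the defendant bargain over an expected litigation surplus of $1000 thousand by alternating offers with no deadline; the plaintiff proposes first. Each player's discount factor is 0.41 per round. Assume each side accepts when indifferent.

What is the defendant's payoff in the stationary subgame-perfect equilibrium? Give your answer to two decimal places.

290.78

Let x be the plaintiff's share when the plaintiff proposes and y be the defendant's share when the defendant proposes.
The defendant accepts iff offered ≥ 0.41·y, so x = 1000 − 0.41y. Symmetrically y = 1000 − 0.41x.
Substituting: x = 1000 − 0.41(1000 − 0.41x), giving x(1 − 0.41·0.41) = 1000(1 − 0.41).
So x = 1000 × 0.59 / 0.8319 ≈ 709.2199, and the defendant receives 1000 − x ≈ 290.7801.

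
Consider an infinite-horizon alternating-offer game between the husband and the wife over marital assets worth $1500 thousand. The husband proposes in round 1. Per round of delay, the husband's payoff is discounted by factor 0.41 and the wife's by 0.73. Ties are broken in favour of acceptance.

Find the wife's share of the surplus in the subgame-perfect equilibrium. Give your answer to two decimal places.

922.01

When the husband proposes, the wife accepts any offer worth at least 0.73 times what the wife would get by proposing next round; and vice versa.
This gives x = 1500 − 0.73y and y = 1500 − 0.41x, where x and y are each side's share when it proposes.
Hence (1 − 0.73·0.41)x = 1500(1 − 0.73), i.e. 0.7007·x = 405.
x ≈ 577.9934; the wife's share is 1500 − x ≈ 922.0066.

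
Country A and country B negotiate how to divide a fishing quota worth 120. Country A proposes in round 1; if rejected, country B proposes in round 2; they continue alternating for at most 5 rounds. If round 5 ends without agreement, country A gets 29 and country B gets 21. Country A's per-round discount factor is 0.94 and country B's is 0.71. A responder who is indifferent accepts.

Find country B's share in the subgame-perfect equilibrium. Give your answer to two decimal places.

17.88

Solve by backward induction from round 5.
Round 5 (country A proposes): country B gets 21 if talks fail, so country A offers 21 and keeps 99.
Round 4 (country B proposes): country A can get 99 next round, worth 0.94 × 99 = 93.06 now, so country B offers 93.06, keeping 26.94.
Round 3 (country A proposes): country B can get 26.94 next round, worth 0.71 × 26.94 = 19.1274 now; country A offers that and keeps 100.8726.
Round 2 (country B proposes): country A can get 100.8726 next round, worth 0.94 × 100.8726 = 94.820244 now. Country B offers 94.820244 and keeps 120 − 94.820244 = 25.179756.
Round 1 (country A proposes): country B can get 25.179756 next round, worth 0.71 × 25.179756 = 17.87762676 now, so country A offers 17.87762676, keeping 102.12237324.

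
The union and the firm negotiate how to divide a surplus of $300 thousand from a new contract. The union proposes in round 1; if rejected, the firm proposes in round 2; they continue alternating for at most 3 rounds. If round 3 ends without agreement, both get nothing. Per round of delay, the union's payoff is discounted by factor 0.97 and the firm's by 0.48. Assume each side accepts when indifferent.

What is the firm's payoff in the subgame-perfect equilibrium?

4.32

Round 3 (the union proposes): rejection yields 0 for the firm; the union offers 0 and keeps 300.
Round 2 (the firm proposes): the union can get 300 next round, worth 0.97 × 300 = 291 now; the firm offers that and keeps 9.
Round 1 (the union proposes): the firm can get 9 next round, worth 0.48 × 9 = 4.32 now. The union offers 4.32 and keeps 300 − 4.32 = 295.68.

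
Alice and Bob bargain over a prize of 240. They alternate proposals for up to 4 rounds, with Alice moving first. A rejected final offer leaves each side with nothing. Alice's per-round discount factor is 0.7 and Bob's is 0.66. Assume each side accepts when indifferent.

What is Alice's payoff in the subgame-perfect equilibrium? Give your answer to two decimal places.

119.30

Round 4 (Bob proposes): Alice will accept anything ≥ 0, so Bob offers 0 and keeps 240.
Round 3 (Alice proposes): Bob can get 240 next round, worth 0.66 × 240 = 158.4 now; Alice offers that and keeps 81.6.
Round 2 (Bob proposes): Alice can get 81.6 next round, worth 0.7 × 81.6 = 57.12 now, so Bob offers 57.12, keeping 182.88.
Round 1 (Alice proposes): Bob can get 182.88 next round, worth 0.66 × 182.88 = 120.7008 now, so Alice offers 120.7008, keeping 119.2992.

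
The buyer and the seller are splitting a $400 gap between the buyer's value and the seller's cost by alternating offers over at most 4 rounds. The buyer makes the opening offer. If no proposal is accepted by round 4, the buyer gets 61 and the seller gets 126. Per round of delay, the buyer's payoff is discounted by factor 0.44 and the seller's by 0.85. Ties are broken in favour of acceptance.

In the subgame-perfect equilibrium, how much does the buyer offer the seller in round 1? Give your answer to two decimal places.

298.17

Round 4 (the seller proposes): the buyer gets 61 if talks fail, so the seller offers 61 and keeps 339.
Round 3 (the buyer proposes): the seller can get 339 next round, worth 0.85 × 339 = 288.15 now. The buyer offers 288.15 and keeps 400 − 288.15 = 111.85.
Round 2 (the seller proposes): the buyer can get 111.85 next round, worth 0.44 × 111.85 = 49.214 now, so the seller offers 49.214, keeping 350.786.
Round 1 (the buyer proposes): the seller can get 350.786 next round, worth 0.85 × 350.786 = 298.1681 now. The buyer offers 298.1681 and keeps 400 − 298.1681 = 101.8319.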